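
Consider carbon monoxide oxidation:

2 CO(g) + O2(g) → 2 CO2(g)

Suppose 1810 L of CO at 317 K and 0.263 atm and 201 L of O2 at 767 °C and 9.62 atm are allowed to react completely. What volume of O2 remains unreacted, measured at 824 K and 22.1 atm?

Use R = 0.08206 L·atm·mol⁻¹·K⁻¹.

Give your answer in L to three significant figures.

n(CO) = PV/RT = (0.263 × 1810) / (0.08206 × 317) = 18.30 mol
n(O2) = PV/RT = (9.62 × 201) / (0.08206 × 1040.15) = 22.65 mol
For 18.30 mol CO, stoichiometry requires (1/2) × 18.30 = 9.150 mol O2; 22.65 mol is available, so CO is limiting.
n(O2) consumed = (1/2) × 18.30 = 9.150 mol; remaining = 22.65 − 9.150 = 13.50 mol
V(O2) = nRT/P = 13.50 × 0.08206 × 824 / 22.1 = 41.30 L

41.3 L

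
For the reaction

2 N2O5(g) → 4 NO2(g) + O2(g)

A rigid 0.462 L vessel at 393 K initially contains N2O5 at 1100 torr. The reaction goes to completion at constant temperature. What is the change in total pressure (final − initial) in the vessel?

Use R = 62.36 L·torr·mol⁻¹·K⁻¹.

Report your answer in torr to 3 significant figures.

1650 torr

Rigid vessel, constant T ⇒ P scales with total gas moles (2 → 5).
P_final = (5/2) × 1100 = 2750 torr; ΔP = 2750 − 1100 = 1650 torr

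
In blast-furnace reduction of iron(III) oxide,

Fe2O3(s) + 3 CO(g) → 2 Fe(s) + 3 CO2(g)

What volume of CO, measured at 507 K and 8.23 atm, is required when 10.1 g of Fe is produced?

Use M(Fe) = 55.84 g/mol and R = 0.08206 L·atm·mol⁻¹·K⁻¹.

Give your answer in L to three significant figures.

n(Fe) = 10.10 / 55.84 = 0.1809 mol
n(CO) = (3/2) × 0.1809 = 0.2713 mol
V = nRT/P = 0.2713 × 0.08206 × 507 / 8.23 = 1.371 L

1.37 L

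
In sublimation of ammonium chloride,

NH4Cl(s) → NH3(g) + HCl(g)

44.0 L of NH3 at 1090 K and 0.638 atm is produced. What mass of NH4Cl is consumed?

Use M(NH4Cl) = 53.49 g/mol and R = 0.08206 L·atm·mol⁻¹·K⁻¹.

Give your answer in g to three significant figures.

16.8 g

n(NH3) = PV/RT = (0.638 × 44.0) / (0.08206 × 1090) = 0.3138 mol
n(NH4Cl) = (1/1) × 0.3138 = 0.3138 mol
m(NH4Cl) = 0.3138 × 53.49 = 16.79 g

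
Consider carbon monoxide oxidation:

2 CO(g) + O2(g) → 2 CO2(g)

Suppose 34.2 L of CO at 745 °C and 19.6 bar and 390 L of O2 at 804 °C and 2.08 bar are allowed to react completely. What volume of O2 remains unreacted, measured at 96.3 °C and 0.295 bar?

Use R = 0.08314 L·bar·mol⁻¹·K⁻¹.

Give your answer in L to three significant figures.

531 L

n(CO) = PV/RT = (19.6 × 34.2) / (0.08314 × 1018.15) = 7.919 mol
n(O2) = PV/RT = (2.08 × 390) / (0.08314 × 1077.15) = 9.058 mol
For 7.919 mol CO, stoichiometry requires (1/2) × 7.919 = 3.959 mol O2; 9.058 mol is available, so CO is limiting.
n(O2) consumed = (1/2) × 7.919 = 3.959 mol; remaining = 9.058 − 3.959 = 5.099 mol
V(O2) = nRT/P = 5.099 × 0.08314 × 369.45 / 0.295 = 530.9 L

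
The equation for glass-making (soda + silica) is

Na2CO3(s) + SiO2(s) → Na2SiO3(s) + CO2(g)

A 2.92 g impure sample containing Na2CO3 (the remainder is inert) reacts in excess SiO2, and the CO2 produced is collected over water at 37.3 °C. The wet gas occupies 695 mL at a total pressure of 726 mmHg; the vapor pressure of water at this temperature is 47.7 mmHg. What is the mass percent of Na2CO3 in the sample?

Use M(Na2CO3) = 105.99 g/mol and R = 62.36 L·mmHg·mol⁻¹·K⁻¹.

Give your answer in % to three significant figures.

88.4 %

P(CO2) = 726 − 47.7 = 678.3 mmHg
n(CO2) = PV/RT = (678.3 × 0.6950) / (62.36 × 310.45) = 0.02435 mol
n(Na2CO3) = (1/1) × 0.02435 = 0.02435 mol
m(Na2CO3) = 0.02435 × 105.99 = 2.581 g
%Na2CO3 = 2.581 / 2.92 × 100 = 88.39%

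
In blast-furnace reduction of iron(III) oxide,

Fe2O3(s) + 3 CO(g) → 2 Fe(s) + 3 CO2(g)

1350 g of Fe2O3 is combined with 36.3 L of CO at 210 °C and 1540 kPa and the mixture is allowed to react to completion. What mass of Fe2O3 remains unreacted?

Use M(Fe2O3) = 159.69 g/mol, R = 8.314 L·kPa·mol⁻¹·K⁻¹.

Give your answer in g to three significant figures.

n(Fe2O3) = 1350 / 159.69 = 8.454 mol
n(CO) = PV/RT = (1540 × 36.3) / (8.314 × 483.15) = 13.92 mol
For 8.454 mol Fe2O3, stoichiometry requires (3/1) × 8.454 = 25.36 mol CO; 13.92 mol is available, so CO is limiting.
n(Fe2O3) consumed = (1/3) × 13.92 = 4.640 mol; remaining = 8.454 − 4.640 = 3.814 mol
m(Fe2O3) = 3.814 × 159.69 = 609.1 g

609 g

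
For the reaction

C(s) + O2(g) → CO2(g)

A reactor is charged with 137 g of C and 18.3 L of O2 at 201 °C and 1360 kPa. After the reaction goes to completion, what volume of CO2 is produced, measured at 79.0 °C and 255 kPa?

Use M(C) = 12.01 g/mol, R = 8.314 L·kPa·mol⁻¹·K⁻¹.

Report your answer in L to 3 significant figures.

72.5 L

n(C) = 137 / 12.01 = 11.41 mol
n(O2) = PV/RT = (1360 × 18.3) / (8.314 × 474.15) = 6.313 mol
For 11.41 mol C, stoichiometry requires (1/1) × 11.41 = 11.41 mol O2; 6.313 mol is available, so O2 is limiting.
n(CO2) = (1/1) × 6.313 = 6.313 mol
V(CO2) = nRT/P = 6.313 × 8.314 × 352.15 / 255 = 72.48 L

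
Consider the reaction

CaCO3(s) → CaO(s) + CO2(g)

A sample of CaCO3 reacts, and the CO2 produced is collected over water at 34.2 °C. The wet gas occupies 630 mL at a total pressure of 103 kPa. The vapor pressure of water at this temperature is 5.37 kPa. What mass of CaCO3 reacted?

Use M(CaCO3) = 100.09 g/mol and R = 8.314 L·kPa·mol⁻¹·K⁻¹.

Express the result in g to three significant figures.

2.41 g

P(CO2) = 103 − 5.37 = 97.63 kPa
n(CO2) = PV/RT = (97.63 × 0.6300) / (8.314 × 307.35) = 0.02407 mol
n(CaCO3) = (1/1) × 0.02407 = 0.02407 mol
m(CaCO3) = 0.02407 × 100.09 = 2.409 g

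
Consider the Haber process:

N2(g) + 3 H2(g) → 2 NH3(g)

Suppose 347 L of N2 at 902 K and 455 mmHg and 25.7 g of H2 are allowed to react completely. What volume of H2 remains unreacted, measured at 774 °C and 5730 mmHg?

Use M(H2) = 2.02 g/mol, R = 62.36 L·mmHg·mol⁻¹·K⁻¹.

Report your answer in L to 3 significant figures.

49.0 L

n(N2) = PV/RT = (455 × 347) / (62.36 × 902) = 2.807 mol
n(H2) = 25.7 / 2.02 = 12.72 mol
For 2.807 mol N2, stoichiometry requires (3/1) × 2.807 = 8.421 mol H2; 12.72 mol is available, so N2 is limiting.
n(H2) consumed = (3/1) × 2.807 = 8.421 mol; remaining = 12.72 − 8.421 = 4.299 mol
V(H2) = nRT/P = 4.299 × 62.36 × 1047.15 / 5730 = 48.99 L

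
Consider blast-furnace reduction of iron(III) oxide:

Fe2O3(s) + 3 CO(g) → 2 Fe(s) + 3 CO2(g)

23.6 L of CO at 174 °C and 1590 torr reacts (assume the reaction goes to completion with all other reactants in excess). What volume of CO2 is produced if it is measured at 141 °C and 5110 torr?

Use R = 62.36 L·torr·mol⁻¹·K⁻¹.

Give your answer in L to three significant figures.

n(CO) = PV/RT = (1590 × 23.6) / (62.36 × 447.15) = 1.346 mol
n(CO2) = (3/3) × 1.346 = 1.346 mol
V = nRT/P = 1.346 × 62.36 × 414.15 / 5110 = 6.803 L

6.80 L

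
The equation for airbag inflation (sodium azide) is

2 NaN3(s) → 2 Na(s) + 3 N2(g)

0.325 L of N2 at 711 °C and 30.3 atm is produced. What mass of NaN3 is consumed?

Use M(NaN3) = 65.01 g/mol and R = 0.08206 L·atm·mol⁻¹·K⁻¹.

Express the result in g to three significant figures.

n(N2) = PV/RT = (30.3 × 0.325) / (0.08206 × 984.15) = 0.1219 mol
n(NaN3) = (2/3) × 0.1219 = 0.08127 mol
m(NaN3) = 0.08127 × 65.01 = 5.283 g

5.28 g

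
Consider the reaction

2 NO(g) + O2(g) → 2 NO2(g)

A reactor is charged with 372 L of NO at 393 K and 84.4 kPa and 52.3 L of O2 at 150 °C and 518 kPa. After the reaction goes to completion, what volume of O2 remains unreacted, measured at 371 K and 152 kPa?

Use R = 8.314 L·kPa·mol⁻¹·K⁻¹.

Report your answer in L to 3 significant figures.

n(NO) = PV/RT = (84.4 × 372) / (8.314 × 393) = 9.609 mol
n(O2) = PV/RT = (518 × 52.3) / (8.314 × 423.15) = 7.701 mol
For 9.609 mol NO, stoichiometry requires (1/2) × 9.609 = 4.804 mol O2; 7.701 mol is available, so NO is limiting.
n(O2) consumed = (1/2) × 9.609 = 4.804 mol; remaining = 7.701 − 4.804 = 2.897 mol
V(O2) = nRT/P = 2.897 × 8.314 × 371 / 152 = 58.79 L

58.8 L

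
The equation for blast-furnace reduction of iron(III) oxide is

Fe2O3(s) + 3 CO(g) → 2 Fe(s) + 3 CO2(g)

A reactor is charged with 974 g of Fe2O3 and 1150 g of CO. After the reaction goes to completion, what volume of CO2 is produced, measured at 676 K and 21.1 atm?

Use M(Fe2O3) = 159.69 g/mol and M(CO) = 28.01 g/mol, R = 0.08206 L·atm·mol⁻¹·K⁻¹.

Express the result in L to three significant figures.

48.1 L

n(Fe2O3) = 974 / 159.69 = 6.099 mol
n(CO) = 1150 / 28.01 = 41.06 mol
For 6.099 mol Fe2O3, stoichiometry requires (3/1) × 6.099 = 18.30 mol CO; 41.06 mol is available, so Fe2O3 is limiting.
n(CO2) = (3/1) × 6.099 = 18.30 mol
V(CO2) = nRT/P = 18.30 × 0.08206 × 676 / 21.1 = 48.11 L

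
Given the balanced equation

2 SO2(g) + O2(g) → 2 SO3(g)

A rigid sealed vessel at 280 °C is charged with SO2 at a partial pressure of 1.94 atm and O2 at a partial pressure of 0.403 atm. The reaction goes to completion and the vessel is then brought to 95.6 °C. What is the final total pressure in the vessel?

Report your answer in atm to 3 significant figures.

1.29 atm

Because the vessel is rigid and T is held at 280 °C, work the stoichiometry in partial pressures (P_i = n_iRT/V).
P(O2) required for 1.94 atm of SO2 = (1/2) × 1.94 = 0.9700 atm; available 0.403 atm, so O2 is limiting.
P(SO2) remaining = 1.94 − (2/1) × 0.403 = 1.134 atm
P(gaseous products) = (2)/1 × 0.403 = 0.8060 atm
P_total at 280 °C = 1.134 + 0.8060 = 1.940 atm
Scaling to 95.6 °C: P = 1.940 × 368.75/553.15 = 1.293 atm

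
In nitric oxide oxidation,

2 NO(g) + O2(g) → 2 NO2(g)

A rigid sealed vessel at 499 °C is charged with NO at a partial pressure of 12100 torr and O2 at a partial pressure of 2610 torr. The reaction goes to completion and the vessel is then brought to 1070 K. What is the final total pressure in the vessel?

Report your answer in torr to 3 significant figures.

16800 torr

Because the vessel is rigid and T is held at 499 °C, work the stoichiometry in partial pressures (P_i = n_iRT/V).
P(O2) required for 12100 torr of NO = (1/2) × 12100 = 6050 torr; available 2610 torr, so O2 is limiting.
P(NO) remaining = 12100 − (2/1) × 2610 = 6880 torr
P(gaseous products) = (2)/1 × 2610 = 5220 torr
P_total at 499 °C = 6880 + 5220 = 12100 torr
Scaling to 1070 K: P = 12100 × 1070/772.15 = 16770 torr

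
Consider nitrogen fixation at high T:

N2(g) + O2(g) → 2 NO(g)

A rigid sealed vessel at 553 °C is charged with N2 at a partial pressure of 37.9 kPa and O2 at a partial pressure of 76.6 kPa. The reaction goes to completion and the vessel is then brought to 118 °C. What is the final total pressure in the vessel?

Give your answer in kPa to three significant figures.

At constant V, partial pressures at 553 °C are proportional to moles, so apply stoichiometry directly to pressures.
P(O2) required for 37.9 kPa of N2 = (1/1) × 37.9 = 37.90 kPa; available 76.6 kPa, so N2 is limiting.
P(O2) remaining = 76.6 − (1/1) × 37.9 = 38.70 kPa
P(gaseous products) = (2)/1 × 37.9 = 75.80 kPa
P_total at 553 °C = 38.70 + 75.80 = 114.5 kPa
Scaling to 118 °C: P = 114.5 × 391.15/826.15 = 54.21 kPa

54.2 kPa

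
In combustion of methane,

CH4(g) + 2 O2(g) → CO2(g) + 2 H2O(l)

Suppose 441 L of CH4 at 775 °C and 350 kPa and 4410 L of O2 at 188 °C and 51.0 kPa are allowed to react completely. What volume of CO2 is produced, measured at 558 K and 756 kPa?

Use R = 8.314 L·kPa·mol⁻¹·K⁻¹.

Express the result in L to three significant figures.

109 L

n(CH4) = PV/RT = (350 × 441) / (8.314 × 1048.15) = 17.71 mol
n(O2) = PV/RT = (51.0 × 4410) / (8.314 × 461.15) = 58.66 mol
For 17.71 mol CH4, stoichiometry requires (2/1) × 17.71 = 35.42 mol O2; 58.66 mol is available, so CH4 is limiting.
n(CO2) = (1/1) × 17.71 = 17.71 mol
V(CO2) = nRT/P = 17.71 × 8.314 × 558 / 756 = 108.7 L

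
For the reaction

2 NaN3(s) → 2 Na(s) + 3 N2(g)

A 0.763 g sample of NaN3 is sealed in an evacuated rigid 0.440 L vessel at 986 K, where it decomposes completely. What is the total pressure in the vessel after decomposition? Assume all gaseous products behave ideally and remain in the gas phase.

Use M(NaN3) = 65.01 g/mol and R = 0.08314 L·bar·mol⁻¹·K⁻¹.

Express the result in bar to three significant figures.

3.28 bar

n(NaN3) = 0.763 / 65.01 = 0.01174 mol
n(gas produced) = (3/2) × 0.01174 = 0.01761 mol
P = nRT/V = 0.01761 × 0.08314 × 986 / 0.440 = 3.281 bar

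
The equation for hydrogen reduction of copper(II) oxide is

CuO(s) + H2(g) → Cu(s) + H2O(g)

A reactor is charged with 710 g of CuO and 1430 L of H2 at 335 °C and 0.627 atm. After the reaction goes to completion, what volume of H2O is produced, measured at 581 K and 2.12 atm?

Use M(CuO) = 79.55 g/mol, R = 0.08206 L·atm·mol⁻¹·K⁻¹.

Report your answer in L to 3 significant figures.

n(CuO) = 710 / 79.55 = 8.925 mol
n(H2) = PV/RT = (0.627 × 1430) / (0.08206 × 608.15) = 17.97 mol
For 8.925 mol CuO, stoichiometry requires (1/1) × 8.925 = 8.925 mol H2; 17.97 mol is available, so CuO is limiting.
n(H2O) = (1/1) × 8.925 = 8.925 mol
V(H2O) = nRT/P = 8.925 × 0.08206 × 581 / 2.12 = 200.7 L

201 L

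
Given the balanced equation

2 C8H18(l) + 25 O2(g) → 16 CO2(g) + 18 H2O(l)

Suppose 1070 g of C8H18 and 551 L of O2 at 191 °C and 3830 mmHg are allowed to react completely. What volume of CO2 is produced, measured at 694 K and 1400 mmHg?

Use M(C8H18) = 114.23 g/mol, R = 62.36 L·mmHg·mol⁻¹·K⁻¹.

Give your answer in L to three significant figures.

1440 L

n(C8H18) = 1070 / 114.23 = 9.367 mol
n(O2) = PV/RT = (3830 × 551) / (62.36 × 464.15) = 72.91 mol
For 9.367 mol C8H18, stoichiometry requires (25/2) × 9.367 = 117.1 mol O2; 72.91 mol is available, so O2 is limiting.
n(CO2) = (16/25) × 72.91 = 46.66 mol
V(CO2) = nRT/P = 46.66 × 62.36 × 694 / 1400 = 1442 L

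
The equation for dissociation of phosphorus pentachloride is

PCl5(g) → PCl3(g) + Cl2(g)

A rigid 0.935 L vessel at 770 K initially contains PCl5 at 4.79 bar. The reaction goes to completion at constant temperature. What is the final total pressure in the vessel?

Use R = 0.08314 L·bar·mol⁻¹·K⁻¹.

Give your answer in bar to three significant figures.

Since T and V are fixed, P_final/P_initial = n_final/n_initial = 2/1.
P_final = (2/1) × 4.79 = 9.580 bar

9.58 bar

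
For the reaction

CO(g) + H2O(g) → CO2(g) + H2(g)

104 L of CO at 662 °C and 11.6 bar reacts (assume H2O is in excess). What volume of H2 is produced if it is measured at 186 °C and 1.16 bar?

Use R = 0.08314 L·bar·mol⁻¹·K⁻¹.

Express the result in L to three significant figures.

511 L

n(CO) = PV/RT = (11.6 × 104) / (0.08314 × 935.15) = 15.52 mol
n(H2) = (1/1) × 15.52 = 15.52 mol
V = nRT/P = 15.52 × 0.08314 × 459.15 / 1.16 = 510.7 L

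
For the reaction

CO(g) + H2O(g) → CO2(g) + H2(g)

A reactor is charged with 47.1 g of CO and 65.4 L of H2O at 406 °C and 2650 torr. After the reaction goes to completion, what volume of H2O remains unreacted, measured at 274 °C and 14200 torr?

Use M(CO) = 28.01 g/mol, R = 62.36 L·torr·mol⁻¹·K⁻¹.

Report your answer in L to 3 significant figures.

5.79 L

n(CO) = 47.1 / 28.01 = 1.682 mol
n(H2O) = PV/RT = (2650 × 65.4) / (62.36 × 679.15) = 4.092 mol
For 1.682 mol CO, stoichiometry requires (1/1) × 1.682 = 1.682 mol H2O; 4.092 mol is available, so CO is limiting.
n(H2O) consumed = (1/1) × 1.682 = 1.682 mol; remaining = 4.092 − 1.682 = 2.410 mol
V(H2O) = nRT/P = 2.410 × 62.36 × 547.15 / 14200 = 5.791 L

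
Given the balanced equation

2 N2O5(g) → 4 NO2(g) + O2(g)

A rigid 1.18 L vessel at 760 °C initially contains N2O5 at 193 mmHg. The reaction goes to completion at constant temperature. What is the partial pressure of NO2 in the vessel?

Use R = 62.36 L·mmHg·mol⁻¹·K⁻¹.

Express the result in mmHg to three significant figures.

n(N2O5)₀ = PV/RT = (193 × 1.18) / (62.36 × 1033.15) = 0.003535 mol
n(NO2) = (4/2) × 0.003535 = 0.007070 mol
P(NO2) = nRT/V = 0.007070 × 62.36 × 1033.15 / 1.18 = 386.0 mmHg

386 mmHg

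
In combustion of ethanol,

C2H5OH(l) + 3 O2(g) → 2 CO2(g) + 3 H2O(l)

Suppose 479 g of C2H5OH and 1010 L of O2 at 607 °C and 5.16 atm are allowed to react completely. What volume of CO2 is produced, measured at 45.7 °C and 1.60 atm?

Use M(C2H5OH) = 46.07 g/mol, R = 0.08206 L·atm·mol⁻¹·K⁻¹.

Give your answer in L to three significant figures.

340 L

n(C2H5OH) = 479 / 46.07 = 10.40 mol
n(O2) = PV/RT = (5.16 × 1010) / (0.08206 × 880.15) = 72.16 mol
For 10.40 mol C2H5OH, stoichiometry requires (3/1) × 10.40 = 31.20 mol O2; 72.16 mol is available, so C2H5OH is limiting.
n(CO2) = (2/1) × 10.40 = 20.80 mol
V(CO2) = nRT/P = 20.80 × 0.08206 × 318.85 / 1.60 = 340.1 L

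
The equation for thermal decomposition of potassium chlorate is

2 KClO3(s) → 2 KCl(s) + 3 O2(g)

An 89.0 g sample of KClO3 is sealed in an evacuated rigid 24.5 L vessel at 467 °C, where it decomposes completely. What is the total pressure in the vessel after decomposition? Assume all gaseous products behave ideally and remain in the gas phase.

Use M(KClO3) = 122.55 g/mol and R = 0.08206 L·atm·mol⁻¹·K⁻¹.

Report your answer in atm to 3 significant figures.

n(KClO3) = 89.0 / 122.55 = 0.7262 mol
n(gas produced) = (3/2) × 0.7262 = 1.089 mol
P = nRT/V = 1.089 × 0.08206 × 740.15 / 24.5 = 2.700 atm

2.70 atm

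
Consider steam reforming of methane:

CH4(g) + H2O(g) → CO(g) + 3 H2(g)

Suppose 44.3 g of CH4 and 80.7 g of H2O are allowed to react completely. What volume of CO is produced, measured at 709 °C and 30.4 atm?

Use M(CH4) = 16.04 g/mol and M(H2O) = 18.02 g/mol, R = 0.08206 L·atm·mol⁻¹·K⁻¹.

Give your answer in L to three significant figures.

7.32 L

n(CH4) = 44.3 / 16.04 = 2.762 mol
n(H2O) = 80.7 / 18.02 = 4.478 mol
For 2.762 mol CH4, stoichiometry requires (1/1) × 2.762 = 2.762 mol H2O; 4.478 mol is available, so CH4 is limiting.
n(CO) = (1/1) × 2.762 = 2.762 mol
V(CO) = nRT/P = 2.762 × 0.08206 × 982.15 / 30.4 = 7.323 L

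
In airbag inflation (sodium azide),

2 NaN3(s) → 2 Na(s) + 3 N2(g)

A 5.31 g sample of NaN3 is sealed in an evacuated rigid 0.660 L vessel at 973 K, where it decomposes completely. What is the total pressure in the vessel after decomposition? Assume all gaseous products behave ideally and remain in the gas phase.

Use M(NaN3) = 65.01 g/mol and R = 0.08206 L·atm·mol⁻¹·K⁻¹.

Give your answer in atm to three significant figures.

14.8 atm

n(NaN3) = 5.31 / 65.01 = 0.08168 mol
n(gas produced) = (3/2) × 0.08168 = 0.1225 mol
P = nRT/V = 0.1225 × 0.08206 × 973 / 0.660 = 14.82 atm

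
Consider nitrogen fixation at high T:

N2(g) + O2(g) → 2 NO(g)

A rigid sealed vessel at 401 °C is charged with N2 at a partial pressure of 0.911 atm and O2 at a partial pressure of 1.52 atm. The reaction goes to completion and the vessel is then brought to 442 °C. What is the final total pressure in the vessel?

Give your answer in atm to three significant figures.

2.58 atm

With V and T fixed, P_i ∝ n_i, so the mole ratios apply directly to partial pressures at 401 °C.
P(O2) required for 0.911 atm of N2 = (1/1) × 0.911 = 0.9110 atm; available 1.52 atm, so N2 is limiting.
P(O2) remaining = 1.52 − (1/1) × 0.911 = 0.6090 atm
P(gaseous products) = (2)/1 × 0.911 = 1.822 atm
P_total at 401 °C = 0.6090 + 1.822 = 2.431 atm
Scaling to 442 °C: P = 2.431 × 715.15/674.15 = 2.579 atm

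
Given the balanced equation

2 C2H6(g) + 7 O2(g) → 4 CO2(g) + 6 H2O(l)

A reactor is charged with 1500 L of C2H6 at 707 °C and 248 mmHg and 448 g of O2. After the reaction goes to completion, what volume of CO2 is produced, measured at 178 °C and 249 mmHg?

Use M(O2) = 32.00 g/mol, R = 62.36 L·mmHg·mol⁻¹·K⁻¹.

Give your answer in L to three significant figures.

n(C2H6) = PV/RT = (248 × 1500) / (62.36 × 980.15) = 6.086 mol
n(O2) = 448 / 32.00 = 14.00 mol
For 6.086 mol C2H6, stoichiometry requires (7/2) × 6.086 = 21.30 mol O2; 14.00 mol is available, so O2 is limiting.
n(CO2) = (4/7) × 14.00 = 8.000 mol
V(CO2) = nRT/P = 8.000 × 62.36 × 451.15 / 249 = 903.9 L

904 L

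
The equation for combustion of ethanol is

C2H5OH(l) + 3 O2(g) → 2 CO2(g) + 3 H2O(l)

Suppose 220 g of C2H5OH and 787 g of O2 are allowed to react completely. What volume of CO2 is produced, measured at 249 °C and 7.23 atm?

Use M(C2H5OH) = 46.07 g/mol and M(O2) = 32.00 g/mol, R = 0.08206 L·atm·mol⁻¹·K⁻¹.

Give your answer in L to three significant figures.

56.6 L

n(C2H5OH) = 220 / 46.07 = 4.775 mol
n(O2) = 787 / 32.00 = 24.59 mol
For 4.775 mol C2H5OH, stoichiometry requires (3/1) × 4.775 = 14.33 mol O2; 24.59 mol is available, so C2H5OH is limiting.
n(CO2) = (2/1) × 4.775 = 9.550 mol
V(CO2) = nRT/P = 9.550 × 0.08206 × 522.15 / 7.23 = 56.60 L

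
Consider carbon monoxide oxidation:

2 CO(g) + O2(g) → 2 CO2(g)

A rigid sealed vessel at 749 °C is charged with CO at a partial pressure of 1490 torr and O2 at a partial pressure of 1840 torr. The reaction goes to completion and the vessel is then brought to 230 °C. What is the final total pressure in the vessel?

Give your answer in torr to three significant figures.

At constant V, partial pressures at 749 °C are proportional to moles, so apply stoichiometry directly to pressures.
P(O2) required for 1490 torr of CO = (1/2) × 1490 = 745.0 torr; available 1840 torr, so CO is limiting.
P(O2) remaining = 1840 − (1/2) × 1490 = 1095 torr
P(gaseous products) = (2)/2 × 1490 = 1490 torr
P_total at 749 °C = 1095 + 1490 = 2585 torr
Scaling to 230 °C: P = 2585 × 503.15/1022.15 = 1272 torr

1270 torr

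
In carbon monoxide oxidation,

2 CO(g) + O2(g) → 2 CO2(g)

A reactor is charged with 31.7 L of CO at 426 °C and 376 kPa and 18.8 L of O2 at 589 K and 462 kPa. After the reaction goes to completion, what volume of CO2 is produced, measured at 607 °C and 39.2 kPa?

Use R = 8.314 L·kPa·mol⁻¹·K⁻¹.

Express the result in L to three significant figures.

383 L

n(CO) = PV/RT = (376 × 31.7) / (8.314 × 699.15) = 2.051 mol
n(O2) = PV/RT = (462 × 18.8) / (8.314 × 589) = 1.774 mol
For 2.051 mol CO, stoichiometry requires (1/2) × 2.051 = 1.026 mol O2; 1.774 mol is available, so CO is limiting.
n(CO2) = (2/2) × 2.051 = 2.051 mol
V(CO2) = nRT/P = 2.051 × 8.314 × 880.15 / 39.2 = 382.9 L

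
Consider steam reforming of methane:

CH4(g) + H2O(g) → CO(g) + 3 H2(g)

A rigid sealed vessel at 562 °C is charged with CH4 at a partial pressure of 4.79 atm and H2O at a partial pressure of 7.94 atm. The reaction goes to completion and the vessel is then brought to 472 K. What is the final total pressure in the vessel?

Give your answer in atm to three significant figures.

12.6 atm

At constant V, partial pressures at 562 °C are proportional to moles, so apply stoichiometry directly to pressures.
P(H2O) required for 4.79 atm of CH4 = (1/1) × 4.79 = 4.790 atm; available 7.94 atm, so CH4 is limiting.
P(H2O) remaining = 7.94 − (1/1) × 4.79 = 3.150 atm
P(gaseous products) = (1+3)/1 × 4.79 = 19.16 atm
P_total at 562 °C = 3.150 + 19.16 = 22.31 atm
Scaling to 472 K: P = 22.31 × 472/835.15 = 12.61 atm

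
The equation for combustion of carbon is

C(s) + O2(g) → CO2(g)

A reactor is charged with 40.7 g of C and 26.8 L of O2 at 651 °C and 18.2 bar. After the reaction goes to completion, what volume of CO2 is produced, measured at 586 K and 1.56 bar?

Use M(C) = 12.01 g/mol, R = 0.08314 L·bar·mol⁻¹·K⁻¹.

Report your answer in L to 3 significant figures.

n(C) = 40.7 / 12.01 = 3.389 mol
n(O2) = PV/RT = (18.2 × 26.8) / (0.08314 × 924.15) = 6.348 mol
For 3.389 mol C, stoichiometry requires (1/1) × 3.389 = 3.389 mol O2; 6.348 mol is available, so C is limiting.
n(CO2) = (1/1) × 3.389 = 3.389 mol
V(CO2) = nRT/P = 3.389 × 0.08314 × 586 / 1.56 = 105.8 L

106 L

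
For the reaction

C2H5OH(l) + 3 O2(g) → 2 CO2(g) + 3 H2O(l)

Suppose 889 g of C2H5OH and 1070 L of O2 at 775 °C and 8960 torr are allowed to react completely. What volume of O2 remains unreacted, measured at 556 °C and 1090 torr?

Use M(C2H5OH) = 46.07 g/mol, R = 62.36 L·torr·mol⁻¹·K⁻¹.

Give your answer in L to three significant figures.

n(C2H5OH) = 889 / 46.07 = 19.30 mol
n(O2) = PV/RT = (8960 × 1070) / (62.36 × 1048.15) = 146.7 mol
For 19.30 mol C2H5OH, stoichiometry requires (3/1) × 19.30 = 57.90 mol O2; 146.7 mol is available, so C2H5OH is limiting.
n(O2) consumed = (3/1) × 19.30 = 57.90 mol; remaining = 146.7 − 57.90 = 88.80 mol
V(O2) = nRT/P = 88.80 × 62.36 × 829.15 / 1090 = 4212 L

4210 L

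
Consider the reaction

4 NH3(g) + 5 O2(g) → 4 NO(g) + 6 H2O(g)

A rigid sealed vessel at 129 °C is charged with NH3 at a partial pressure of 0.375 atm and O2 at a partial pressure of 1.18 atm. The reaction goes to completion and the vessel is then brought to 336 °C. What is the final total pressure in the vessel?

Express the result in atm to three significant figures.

At constant V, partial pressures at 129 °C are proportional to moles, so apply stoichiometry directly to pressures.
P(O2) required for 0.375 atm of NH3 = (5/4) × 0.375 = 0.4688 atm; available 1.18 atm, so NH3 is limiting.
P(O2) remaining = 1.18 − (5/4) × 0.375 = 0.7112 atm
P(gaseous products) = (4+6)/4 × 0.375 = 0.9375 atm
P_total at 129 °C = 0.7112 + 0.9375 = 1.649 atm
Scaling to 336 °C: P = 1.649 × 609.15/402.15 = 2.498 atm

2.50 atm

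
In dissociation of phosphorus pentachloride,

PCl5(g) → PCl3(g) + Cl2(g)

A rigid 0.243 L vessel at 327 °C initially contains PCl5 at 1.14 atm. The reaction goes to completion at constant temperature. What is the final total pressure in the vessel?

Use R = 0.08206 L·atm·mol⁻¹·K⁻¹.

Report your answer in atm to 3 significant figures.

Rigid vessel, constant T ⇒ P scales with total gas moles (1 → 2).
P_final = (2/1) × 1.14 = 2.280 atm

2.28 atm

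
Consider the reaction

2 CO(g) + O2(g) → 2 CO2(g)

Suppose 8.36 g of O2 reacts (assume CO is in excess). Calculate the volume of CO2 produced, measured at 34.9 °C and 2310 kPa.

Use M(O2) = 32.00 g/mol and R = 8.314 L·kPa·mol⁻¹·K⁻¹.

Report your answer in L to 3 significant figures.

n(O2) = 8.360 / 32.00 = 0.2612 mol
n(CO2) = (2/1) × 0.2612 = 0.5224 mol
V = nRT/P = 0.5224 × 8.314 × 308.05 / 2310 = 0.5792 L

0.579 L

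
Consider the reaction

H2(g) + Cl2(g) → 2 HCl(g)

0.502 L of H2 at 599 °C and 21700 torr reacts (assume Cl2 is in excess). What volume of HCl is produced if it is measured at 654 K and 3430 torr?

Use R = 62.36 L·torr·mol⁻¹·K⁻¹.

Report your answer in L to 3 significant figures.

n(H2) = PV/RT = (21700 × 0.502) / (62.36 × 872.15) = 0.2003 mol
n(HCl) = (2/1) × 0.2003 = 0.4006 mol
V = nRT/P = 0.4006 × 62.36 × 654 / 3430 = 4.763 L

4.76 L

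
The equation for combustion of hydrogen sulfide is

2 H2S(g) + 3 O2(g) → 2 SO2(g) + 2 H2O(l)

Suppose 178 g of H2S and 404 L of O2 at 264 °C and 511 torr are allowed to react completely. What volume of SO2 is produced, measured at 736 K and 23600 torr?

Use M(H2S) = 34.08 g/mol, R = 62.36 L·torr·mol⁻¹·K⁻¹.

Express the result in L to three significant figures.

7.99 L

n(H2S) = 178 / 34.08 = 5.223 mol
n(O2) = PV/RT = (511 × 404) / (62.36 × 537.15) = 6.163 mol
For 5.223 mol H2S, stoichiometry requires (3/2) × 5.223 = 7.835 mol O2; 6.163 mol is available, so O2 is limiting.
n(SO2) = (2/3) × 6.163 = 4.109 mol
V(SO2) = nRT/P = 4.109 × 62.36 × 736 / 23600 = 7.991 L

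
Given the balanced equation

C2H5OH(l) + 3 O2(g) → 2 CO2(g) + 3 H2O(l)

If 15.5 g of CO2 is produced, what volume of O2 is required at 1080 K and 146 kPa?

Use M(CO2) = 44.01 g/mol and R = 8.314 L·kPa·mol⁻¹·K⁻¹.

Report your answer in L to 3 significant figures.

n(CO2) = 15.50 / 44.01 = 0.3522 mol
n(O2) = (3/2) × 0.3522 = 0.5283 mol
V = nRT/P = 0.5283 × 8.314 × 1080 / 146 = 32.49 L

32.5 L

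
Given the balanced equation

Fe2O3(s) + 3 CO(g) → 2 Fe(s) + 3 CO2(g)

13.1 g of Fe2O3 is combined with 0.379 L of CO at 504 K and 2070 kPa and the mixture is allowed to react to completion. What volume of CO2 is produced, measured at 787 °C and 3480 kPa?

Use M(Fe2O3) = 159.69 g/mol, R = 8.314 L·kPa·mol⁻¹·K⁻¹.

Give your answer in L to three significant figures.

n(Fe2O3) = 13.1 / 159.69 = 0.08203 mol
n(CO) = PV/RT = (2070 × 0.379) / (8.314 × 504) = 0.1872 mol
For 0.08203 mol Fe2O3, stoichiometry requires (3/1) × 0.08203 = 0.2461 mol CO; 0.1872 mol is available, so CO is limiting.
n(CO2) = (3/3) × 0.1872 = 0.1872 mol
V(CO2) = nRT/P = 0.1872 × 8.314 × 1060.15 / 3480 = 0.4741 L

0.474 L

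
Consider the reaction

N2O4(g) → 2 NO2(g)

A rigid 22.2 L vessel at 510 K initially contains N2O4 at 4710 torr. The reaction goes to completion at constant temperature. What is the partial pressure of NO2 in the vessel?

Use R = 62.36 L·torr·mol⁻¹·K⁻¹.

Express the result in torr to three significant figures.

9420 torr

n(N2O4)₀ = PV/RT = (4710 × 22.2) / (62.36 × 510) = 3.288 mol
n(NO2) = (2/1) × 3.288 = 6.576 mol
P(NO2) = nRT/V = 6.576 × 62.36 × 510 / 22.2 = 9421 torr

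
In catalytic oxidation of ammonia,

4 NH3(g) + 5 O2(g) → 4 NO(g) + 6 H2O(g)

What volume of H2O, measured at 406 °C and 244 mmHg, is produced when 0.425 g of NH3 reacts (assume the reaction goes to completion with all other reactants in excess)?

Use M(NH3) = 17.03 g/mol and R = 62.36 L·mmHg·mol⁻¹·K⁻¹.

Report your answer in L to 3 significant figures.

n(NH3) = 0.4250 / 17.03 = 0.02496 mol
n(H2O) = (6/4) × 0.02496 = 0.03744 mol
V = nRT/P = 0.03744 × 62.36 × 679.15 / 244 = 6.499 L

6.50 L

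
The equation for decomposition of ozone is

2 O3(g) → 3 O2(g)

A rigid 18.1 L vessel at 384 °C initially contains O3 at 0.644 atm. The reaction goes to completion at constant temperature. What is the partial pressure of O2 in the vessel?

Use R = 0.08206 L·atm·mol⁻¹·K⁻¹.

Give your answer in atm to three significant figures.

n(O3)₀ = PV/RT = (0.644 × 18.1) / (0.08206 × 657.15) = 0.2162 mol
n(O2) = (3/2) × 0.2162 = 0.3243 mol
P(O2) = nRT/V = 0.3243 × 0.08206 × 657.15 / 18.1 = 0.9662 atm

0.966 atm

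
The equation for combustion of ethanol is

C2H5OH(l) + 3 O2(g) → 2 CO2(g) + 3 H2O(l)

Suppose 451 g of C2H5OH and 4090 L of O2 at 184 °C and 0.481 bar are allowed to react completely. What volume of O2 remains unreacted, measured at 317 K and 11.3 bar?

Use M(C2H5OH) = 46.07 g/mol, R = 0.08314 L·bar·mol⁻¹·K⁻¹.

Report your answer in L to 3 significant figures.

n(C2H5OH) = 451 / 46.07 = 9.789 mol
n(O2) = PV/RT = (0.481 × 4090) / (0.08314 × 457.15) = 51.76 mol
For 9.789 mol C2H5OH, stoichiometry requires (3/1) × 9.789 = 29.37 mol O2; 51.76 mol is available, so C2H5OH is limiting.
n(O2) consumed = (3/1) × 9.789 = 29.37 mol; remaining = 51.76 − 29.37 = 22.39 mol
V(O2) = nRT/P = 22.39 × 0.08314 × 317 / 11.3 = 52.22 L

52.2 L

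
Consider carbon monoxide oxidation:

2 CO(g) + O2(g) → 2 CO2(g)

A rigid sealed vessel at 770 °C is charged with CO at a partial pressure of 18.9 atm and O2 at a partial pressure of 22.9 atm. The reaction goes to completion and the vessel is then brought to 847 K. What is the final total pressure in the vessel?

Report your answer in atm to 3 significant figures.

26.3 atm

At constant V, partial pressures at 770 °C are proportional to moles, so apply stoichiometry directly to pressures.
P(O2) required for 18.9 atm of CO = (1/2) × 18.9 = 9.450 atm; available 22.9 atm, so CO is limiting.
P(O2) remaining = 22.9 − (1/2) × 18.9 = 13.45 atm
P(gaseous products) = (2)/2 × 18.9 = 18.90 atm
P_total at 770 °C = 13.45 + 18.90 = 32.35 atm
Scaling to 847 K: P = 32.35 × 847/1043.15 = 26.27 atm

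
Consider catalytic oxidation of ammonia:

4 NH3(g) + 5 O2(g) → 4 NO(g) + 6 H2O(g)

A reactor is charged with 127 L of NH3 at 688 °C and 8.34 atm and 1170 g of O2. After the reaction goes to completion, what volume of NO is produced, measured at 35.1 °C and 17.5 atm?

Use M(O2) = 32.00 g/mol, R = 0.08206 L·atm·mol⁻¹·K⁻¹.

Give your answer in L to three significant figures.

19.4 L

n(NH3) = PV/RT = (8.34 × 127) / (0.08206 × 961.15) = 13.43 mol
n(O2) = 1170 / 32.00 = 36.56 mol
For 13.43 mol NH3, stoichiometry requires (5/4) × 13.43 = 16.79 mol O2; 36.56 mol is available, so NH3 is limiting.
n(NO) = (4/4) × 13.43 = 13.43 mol
V(NO) = nRT/P = 13.43 × 0.08206 × 308.25 / 17.5 = 19.41 L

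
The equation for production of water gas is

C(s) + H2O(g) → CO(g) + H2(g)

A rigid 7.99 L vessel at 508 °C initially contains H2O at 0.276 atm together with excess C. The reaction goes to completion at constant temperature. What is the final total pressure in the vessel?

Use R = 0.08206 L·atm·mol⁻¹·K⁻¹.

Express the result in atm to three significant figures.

Since T and V are fixed, P_final/P_initial = n_final/n_initial = 2/1.
P_final = (2/1) × 0.276 = 0.5520 atm

0.552 atm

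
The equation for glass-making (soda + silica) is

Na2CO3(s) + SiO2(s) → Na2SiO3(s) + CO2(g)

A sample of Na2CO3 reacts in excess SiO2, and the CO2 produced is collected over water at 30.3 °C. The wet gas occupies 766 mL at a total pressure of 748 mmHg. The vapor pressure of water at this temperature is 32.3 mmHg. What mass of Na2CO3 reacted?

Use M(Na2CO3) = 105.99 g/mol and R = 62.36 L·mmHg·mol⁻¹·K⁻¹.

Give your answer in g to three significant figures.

P(CO2) = 748 − 32.3 = 715.7 mmHg
n(CO2) = PV/RT = (715.7 × 0.7660) / (62.36 × 303.45) = 0.02897 mol
n(Na2CO3) = (1/1) × 0.02897 = 0.02897 mol
m(Na2CO3) = 0.02897 × 105.99 = 3.071 g

3.07 g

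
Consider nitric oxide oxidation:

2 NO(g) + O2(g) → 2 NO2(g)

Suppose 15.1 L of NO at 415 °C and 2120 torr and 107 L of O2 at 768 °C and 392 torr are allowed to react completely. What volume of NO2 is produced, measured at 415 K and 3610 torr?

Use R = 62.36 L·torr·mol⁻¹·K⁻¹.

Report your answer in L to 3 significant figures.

n(NO) = PV/RT = (2120 × 15.1) / (62.36 × 688.15) = 0.7460 mol
n(O2) = PV/RT = (392 × 107) / (62.36 × 1041.15) = 0.6460 mol
For 0.7460 mol NO, stoichiometry requires (1/2) × 0.7460 = 0.3730 mol O2; 0.6460 mol is available, so NO is limiting.
n(NO2) = (2/2) × 0.7460 = 0.7460 mol
V(NO2) = nRT/P = 0.7460 × 62.36 × 415 / 3610 = 5.348 L

5.35 L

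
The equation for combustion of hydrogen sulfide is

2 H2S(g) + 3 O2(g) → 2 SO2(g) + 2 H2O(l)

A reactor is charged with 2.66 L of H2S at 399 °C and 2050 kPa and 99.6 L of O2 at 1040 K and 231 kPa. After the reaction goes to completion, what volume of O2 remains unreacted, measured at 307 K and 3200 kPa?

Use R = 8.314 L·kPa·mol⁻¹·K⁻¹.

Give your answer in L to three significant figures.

0.955 L

n(H2S) = PV/RT = (2050 × 2.66) / (8.314 × 672.15) = 0.9758 mol
n(O2) = PV/RT = (231 × 99.6) / (8.314 × 1040) = 2.661 mol
For 0.9758 mol H2S, stoichiometry requires (3/2) × 0.9758 = 1.464 mol O2; 2.661 mol is available, so H2S is limiting.
n(O2) consumed = (3/2) × 0.9758 = 1.464 mol; remaining = 2.661 − 1.464 = 1.197 mol
V(O2) = nRT/P = 1.197 × 8.314 × 307 / 3200 = 0.9548 L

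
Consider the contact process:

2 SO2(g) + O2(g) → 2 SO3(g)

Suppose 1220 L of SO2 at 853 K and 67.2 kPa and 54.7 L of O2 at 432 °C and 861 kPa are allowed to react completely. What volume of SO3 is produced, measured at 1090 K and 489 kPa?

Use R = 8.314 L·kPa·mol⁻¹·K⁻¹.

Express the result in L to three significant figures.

n(SO2) = PV/RT = (67.2 × 1220) / (8.314 × 853) = 11.56 mol
n(O2) = PV/RT = (861 × 54.7) / (8.314 × 705.15) = 8.033 mol
For 11.56 mol SO2, stoichiometry requires (1/2) × 11.56 = 5.780 mol O2; 8.033 mol is available, so SO2 is limiting.
n(SO3) = (2/2) × 11.56 = 11.56 mol
V(SO3) = nRT/P = 11.56 × 8.314 × 1090 / 489 = 214.2 L

214 L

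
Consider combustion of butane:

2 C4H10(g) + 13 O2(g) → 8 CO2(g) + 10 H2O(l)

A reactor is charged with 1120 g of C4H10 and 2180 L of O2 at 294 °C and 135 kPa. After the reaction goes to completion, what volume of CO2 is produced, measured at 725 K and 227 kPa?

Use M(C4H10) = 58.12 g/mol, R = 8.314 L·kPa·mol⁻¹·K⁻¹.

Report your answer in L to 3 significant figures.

n(C4H10) = 1120 / 58.12 = 19.27 mol
n(O2) = PV/RT = (135 × 2180) / (8.314 × 567.15) = 62.41 mol
For 19.27 mol C4H10, stoichiometry requires (13/2) × 19.27 = 125.3 mol O2; 62.41 mol is available, so O2 is limiting.
n(CO2) = (8/13) × 62.41 = 38.41 mol
V(CO2) = nRT/P = 38.41 × 8.314 × 725 / 227 = 1020 L

1020 L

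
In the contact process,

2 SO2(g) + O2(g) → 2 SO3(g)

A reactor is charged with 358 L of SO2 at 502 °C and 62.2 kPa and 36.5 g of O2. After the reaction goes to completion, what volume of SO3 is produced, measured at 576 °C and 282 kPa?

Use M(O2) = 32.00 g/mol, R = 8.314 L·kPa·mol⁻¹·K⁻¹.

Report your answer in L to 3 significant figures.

n(SO2) = PV/RT = (62.2 × 358) / (8.314 × 775.15) = 3.455 mol
n(O2) = 36.5 / 32.00 = 1.141 mol
For 3.455 mol SO2, stoichiometry requires (1/2) × 3.455 = 1.728 mol O2; 1.141 mol is available, so O2 is limiting.
n(SO3) = (2/1) × 1.141 = 2.282 mol
V(SO3) = nRT/P = 2.282 × 8.314 × 849.15 / 282 = 57.13 L

57.1 L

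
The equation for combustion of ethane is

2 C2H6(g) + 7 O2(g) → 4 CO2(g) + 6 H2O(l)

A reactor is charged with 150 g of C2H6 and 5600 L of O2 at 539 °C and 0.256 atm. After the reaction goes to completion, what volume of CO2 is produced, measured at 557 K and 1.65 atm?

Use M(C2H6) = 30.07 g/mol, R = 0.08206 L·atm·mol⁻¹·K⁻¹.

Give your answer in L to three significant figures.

276 L

n(C2H6) = 150 / 30.07 = 4.988 mol
n(O2) = PV/RT = (0.256 × 5600) / (0.08206 × 812.15) = 21.51 mol
For 4.988 mol C2H6, stoichiometry requires (7/2) × 4.988 = 17.46 mol O2; 21.51 mol is available, so C2H6 is limiting.
n(CO2) = (4/2) × 4.988 = 9.976 mol
V(CO2) = nRT/P = 9.976 × 0.08206 × 557 / 1.65 = 276.3 L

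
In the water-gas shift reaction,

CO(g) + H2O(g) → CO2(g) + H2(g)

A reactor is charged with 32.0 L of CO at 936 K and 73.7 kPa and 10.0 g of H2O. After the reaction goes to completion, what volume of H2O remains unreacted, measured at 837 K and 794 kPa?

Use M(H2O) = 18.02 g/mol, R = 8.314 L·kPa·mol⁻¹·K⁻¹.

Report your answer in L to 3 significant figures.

2.21 L

n(CO) = PV/RT = (73.7 × 32.0) / (8.314 × 936) = 0.3031 mol
n(H2O) = 10.0 / 18.02 = 0.5549 mol
For 0.3031 mol CO, stoichiometry requires (1/1) × 0.3031 = 0.3031 mol H2O; 0.5549 mol is available, so CO is limiting.
n(H2O) consumed = (1/1) × 0.3031 = 0.3031 mol; remaining = 0.5549 − 0.3031 = 0.2518 mol
V(H2O) = nRT/P = 0.2518 × 8.314 × 837 / 794 = 2.207 L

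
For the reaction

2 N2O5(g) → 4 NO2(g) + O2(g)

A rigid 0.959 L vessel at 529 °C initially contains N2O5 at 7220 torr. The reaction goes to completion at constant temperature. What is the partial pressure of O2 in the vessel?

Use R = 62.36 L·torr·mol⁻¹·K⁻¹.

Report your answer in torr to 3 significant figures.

3610 torr

n(N2O5)₀ = PV/RT = (7220 × 0.959) / (62.36 × 802.15) = 0.1384 mol
n(O2) = (1/2) × 0.1384 = 0.06920 mol
P(O2) = nRT/V = 0.06920 × 62.36 × 802.15 / 0.959 = 3610 torr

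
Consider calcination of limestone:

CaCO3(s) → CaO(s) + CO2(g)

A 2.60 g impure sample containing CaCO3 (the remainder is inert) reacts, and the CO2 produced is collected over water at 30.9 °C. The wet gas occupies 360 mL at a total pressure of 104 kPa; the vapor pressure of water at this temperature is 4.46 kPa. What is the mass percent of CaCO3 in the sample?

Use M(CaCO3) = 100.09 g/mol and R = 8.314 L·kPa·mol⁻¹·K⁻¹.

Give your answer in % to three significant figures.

P(CO2) = 104 − 4.46 = 99.54 kPa
n(CO2) = PV/RT = (99.54 × 0.3600) / (8.314 × 304.05) = 0.01418 mol
n(CaCO3) = (1/1) × 0.01418 = 0.01418 mol
m(CaCO3) = 0.01418 × 100.09 = 1.419 g
%CaCO3 = 1.419 / 2.60 × 100 = 54.58%

54.6 %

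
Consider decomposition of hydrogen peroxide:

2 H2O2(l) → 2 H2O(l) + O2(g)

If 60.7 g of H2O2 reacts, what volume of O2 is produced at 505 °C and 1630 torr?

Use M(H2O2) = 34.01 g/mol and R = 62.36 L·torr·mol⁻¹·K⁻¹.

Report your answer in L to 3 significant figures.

n(H2O2) = 60.70 / 34.01 = 1.785 mol
n(O2) = (1/2) × 1.785 = 0.8925 mol
V = nRT/P = 0.8925 × 62.36 × 778.15 / 1630 = 26.57 L

26.6 L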